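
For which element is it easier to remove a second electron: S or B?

S

After 1 electron has been removed, what remains? S⁺ still has 5 valence electrons; B⁺ still has 2 valence electrons.
All are still removing valence electrons, so compare the +1 ions as you would atoms: IE_2 generally rises across a period (higher Z_eff) and falls down a group (larger shell), subject to the usual subshell exceptions.
Valence configurations: S⁺ [Ne]3s²3p³, B⁺ [He]2s².
Tabulated IE_2 (kJ/mol): S 2252, B 2427.
So the second ionization energies run S < B.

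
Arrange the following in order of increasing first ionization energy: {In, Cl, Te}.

In < Te < Cl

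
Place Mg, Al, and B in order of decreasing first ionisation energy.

B, Mg, Al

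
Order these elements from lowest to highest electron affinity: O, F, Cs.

O is in period 2, group 16; F is in period 2, group 17; Cs is in period 6, group 1.
EA tends to increase across a period and decrease down a group, though the pattern is less regular than for IE or radius.
Here both period and group differ, so the two effects have to be weighed against each other.
O > Cs: both effects reinforce here, so O is clearly the higher of the two.
F > O: F lies to the right of O in period 2, so the across-period effect alone puts F higher.
Approximate values (kJ/mol): O 141, F 328, Cs 46.
So from lowest to highest: Cs < O < F.

Cs, O, F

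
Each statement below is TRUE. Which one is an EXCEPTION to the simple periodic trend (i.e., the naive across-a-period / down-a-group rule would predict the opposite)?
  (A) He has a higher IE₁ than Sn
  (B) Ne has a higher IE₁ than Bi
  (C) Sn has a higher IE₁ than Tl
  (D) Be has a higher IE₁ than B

(D)

The general trend: IE₁ increases across a period and decreases down a group.
(A) He (period 1, group 18) vs Sn (period 5, group 14): the stated order agrees with the simple trend.
(B) Ne (period 2, group 18) vs Bi (period 6, group 15): the stated order agrees with the simple trend.
(C) Sn (period 5, group 14) vs Tl (period 6, group 13): the stated order agrees with the simple trend.
(D) Be (period 2, group 2) vs B (period 2, group 13): the stated order contradicts the simple trend.
The exception is (D): removing B's lone 2p electron is easier than breaking Be's filled 2s².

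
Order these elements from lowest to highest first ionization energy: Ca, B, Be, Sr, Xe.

Sr, Ca, B, Be, Xe

Be is in period 2, group 2; B is in period 2, group 13; Ca is in period 4, group 2; Sr is in period 5, group 2; Xe is in period 5, group 18.
IE₁ increases left→right with effective nuclear charge and decreases top→bottom as the valence shell moves farther out.
These span different periods and groups, so the two trends combine.
Ca > Sr: they share group 2; the group trend gives Ca the larger value.
B > Ca: relative to Ca, both the across-period and down-group shifts push B's first ionization energy up.
Be > B: this pair runs against the simple trend — see the exception note.
Xe > Be: the two effects oppose for this pair; the across-period effect wins (1170 vs 900 kJ/mol).
Note the exception: Be has a higher first ionization energy than B, contrary to the simple trend — removing B's lone 2p electron is easier than breaking Be's filled 2s².
Approximate values (kJ/mol): Be 900, B 801, Ca 590, Sr 550, Xe 1170.
So from lowest to highest: Sr < Ca < B < Be < Xe.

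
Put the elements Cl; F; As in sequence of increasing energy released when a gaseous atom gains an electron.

F is in period 2, group 17; Cl is in period 3, group 17; As is in period 4, group 15.
Atoms with high Z_eff and room in the valence shell (especially the halogens) have the most exothermic electron affinities.
Here both period and group differ, so the two effects have to be weighed against each other.
F > As: relative to As, both the across-period and down-group shifts push F's electron affinity up.
Cl > F: this pair runs against the simple trend — see the exception note.
Note the exception: Cl has a higher electron affinity than F, contrary to the simple trend — F's small 2p subshell makes the incoming electron feel strong e⁻–e⁻ repulsion, so Cl actually releases more energy on gaining an electron.
Approximate values (kJ/mol): F 328, Cl 349, As 78.
So from lowest to highest: As < F < Cl.

As < F < Cl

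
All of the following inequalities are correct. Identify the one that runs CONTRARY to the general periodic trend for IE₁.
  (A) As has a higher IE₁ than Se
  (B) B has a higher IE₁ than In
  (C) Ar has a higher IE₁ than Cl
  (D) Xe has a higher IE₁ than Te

(A)

The general trend: IE₁ increases across a period and decreases down a group.
(A) As (period 4, group 15) vs Se (period 4, group 16): the stated order contradicts the simple trend.
(B) B (period 2, group 13) vs In (period 5, group 13): the stated order agrees with the simple trend.
(C) Ar (period 3, group 18) vs Cl (period 3, group 17): the stated order agrees with the simple trend.
(D) Xe (period 5, group 18) vs Te (period 5, group 16): the stated order agrees with the simple trend.
The exception is (A): Se (4p⁴) ionizes more easily than half-filled As (4p³).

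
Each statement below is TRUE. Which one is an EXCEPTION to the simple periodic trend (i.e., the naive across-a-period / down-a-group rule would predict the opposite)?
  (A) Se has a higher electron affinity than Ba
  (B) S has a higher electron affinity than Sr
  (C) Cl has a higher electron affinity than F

(C)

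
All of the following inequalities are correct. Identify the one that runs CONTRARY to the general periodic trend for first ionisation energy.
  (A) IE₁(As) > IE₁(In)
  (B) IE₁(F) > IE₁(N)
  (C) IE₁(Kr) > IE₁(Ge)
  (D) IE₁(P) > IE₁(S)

(D)

The general trend: first ionisation energy increases across a period and decreases down a group.
(A) As (period 4, group 15) vs In (period 5, group 13): the stated order agrees with the simple trend.
(B) F (period 2, group 17) vs N (period 2, group 15): the stated order agrees with the simple trend.
(C) Kr (period 4, group 18) vs Ge (period 4, group 14): the stated order agrees with the simple trend.
(D) P (period 3, group 15) vs S (period 3, group 16): the stated order contradicts the simple trend.
The exception is (D): S (3p⁴) ionizes more easily than half-filled P (3p³) because the paired 3p electron in S is pushed out by e⁻–e⁻ repulsion.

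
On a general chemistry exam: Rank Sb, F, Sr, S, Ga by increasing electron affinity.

Sr < Ga < Sb < S < F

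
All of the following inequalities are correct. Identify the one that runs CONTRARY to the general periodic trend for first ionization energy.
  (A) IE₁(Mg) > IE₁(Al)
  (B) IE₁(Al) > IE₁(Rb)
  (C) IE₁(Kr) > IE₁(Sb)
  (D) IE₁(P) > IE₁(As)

The general trend: first ionization energy increases across a period and decreases down a group.
(A) Mg (period 3, group 2) vs Al (period 3, group 13): the stated order contradicts the simple trend.
(B) Al (period 3, group 13) vs Rb (period 5, group 1): the stated order agrees with the simple trend.
(C) Kr (period 4, group 18) vs Sb (period 5, group 15): the stated order agrees with the simple trend.
(D) P (period 3, group 15) vs As (period 4, group 15): the stated order agrees with the simple trend.
The exception is (A): Al's single 3p electron is easier to remove than one from Mg's filled 3s².

(A)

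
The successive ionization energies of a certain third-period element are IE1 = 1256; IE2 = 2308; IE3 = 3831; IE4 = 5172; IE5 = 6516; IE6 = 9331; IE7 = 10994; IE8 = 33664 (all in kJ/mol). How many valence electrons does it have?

Look for the largest jump between consecutive ionization energies: IE8/IE7 ≈ 3.1, far larger than any earlier ratio.
That jump marks the point where a core electron is being removed. So the atom has 7 valence electrons.

7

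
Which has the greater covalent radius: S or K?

Atomic radius shrinks across a period as nuclear charge pulls the same shell inward, and grows down a group as new shells are added.
Here both period and group differ, so the two effects have to be weighed against each other.
K > S: relative to S, both the across-period and down-group shifts push K's atomic radius up.
Approximate values (pm): S 103, K 196.
So K has the greater covalent radius (K > S).

K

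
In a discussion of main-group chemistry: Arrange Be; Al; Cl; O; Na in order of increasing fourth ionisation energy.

Cl, O, Na, Al, Be

After 3 electrons have been removed, what remains? Be³⁺ is already 1 electron into the core; Al³⁺ is the bare [Ne] core; Cl³⁺ still has 4 valence electrons; O³⁺ still has 3 valence electrons; Na³⁺ is already 2 electrons into the core.
Pulling an electron out of a noble-gas core costs far more than removing a remaining valence electron, so Na, Al and Be sit at the high end of IE_4.
Valence configurations: Cl³⁺ [Ne]3s²3p², O³⁺ [He]2s²2p¹.
The numbers (kJ/mol): Be 21007, Al 11577, Cl 5159, O 7469, Na 9543.
Overall IE_4 order: Cl < O < Na < Al < Be.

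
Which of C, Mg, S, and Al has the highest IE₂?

Consider each +1 ion: C⁺ still has 3 valence electrons; Mg⁺ still has 1 valence electron; S⁺ still has 5 valence electrons; Al⁺ still has 2 valence electrons.
All are still removing valence electrons, so compare the +1 ions as you would atoms: IE_2 generally rises across a period (higher Z_eff) and falls down a group (larger shell), subject to the usual subshell exceptions.
Valence configurations: C⁺ [He]2s²2p¹, Mg⁺ [Ne]3s¹, S⁺ [Ne]3s²3p³, Al⁺ [Ne]3s².
Tabulated IE_2 (kJ/mol): C 2353, Mg 1451, S 2252, Al 1817.
Overall IE_2 order: Mg < Al < S < C.

C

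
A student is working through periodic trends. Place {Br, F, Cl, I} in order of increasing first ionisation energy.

Removing the outermost electron gets harder across a period and easier down a group.
All are in group 17, so first ionization energy increases up the group.
So from lowest to highest: I < Br < Cl < F.

I < Br < Cl < F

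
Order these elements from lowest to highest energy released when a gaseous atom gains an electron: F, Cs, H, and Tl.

Tl < Cs < H < F

H is in period 1, group 1; F is in period 2, group 17; Cs is in period 6, group 1; Tl is in period 6, group 13.
Electron affinity generally becomes more exothermic across a period toward the halogens and less exothermic down a group.
These span different periods and groups, so the two trends combine.
Cs > Tl: this pair runs against the simple trend — see the exception note.
H > Cs: they share group 1; the group trend gives H the larger value.
F > H: the two effects oppose for this pair; the across-period effect wins (328 vs 73 kJ/mol).
Note the exception: Cs has a higher electron affinity than Tl, contrary to the simple trend — Tl's ns²np¹ configuration gives only a small electron affinity — the sparsely filled np subshell binds an added electron weakly.
For reference (kJ/mol): H 73, F 328, Cs 46, Tl 19.
So from lowest to highest: Tl < Cs < H < F.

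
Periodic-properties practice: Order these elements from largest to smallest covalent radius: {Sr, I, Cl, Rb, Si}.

Rb, Sr, I, Si, Cl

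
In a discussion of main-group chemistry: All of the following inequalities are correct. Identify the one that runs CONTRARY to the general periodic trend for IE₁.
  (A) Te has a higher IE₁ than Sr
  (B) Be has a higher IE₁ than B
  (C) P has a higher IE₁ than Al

(B)

The general trend: IE₁ increases across a period and decreases down a group.
(A) Te (period 5, group 16) vs Sr (period 5, group 2): the stated order agrees with the simple trend.
(B) Be (period 2, group 2) vs B (period 2, group 13): the stated order contradicts the simple trend.
(C) P (period 3, group 15) vs Al (period 3, group 13): the stated order agrees with the simple trend.
The exception is (B): removing B's lone 2p electron is easier than breaking Be's filled 2s².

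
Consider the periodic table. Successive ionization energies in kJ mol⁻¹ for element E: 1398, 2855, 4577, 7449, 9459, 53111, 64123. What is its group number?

Group 15

Look for the largest jump between consecutive ionization energies: IE6/IE5 ≈ 5.6, far larger than any earlier ratio.
That jump marks the point where a core electron is being removed. So the atom has 5 valence electrons.
A main-group element with 5 valence electrons is in group 15.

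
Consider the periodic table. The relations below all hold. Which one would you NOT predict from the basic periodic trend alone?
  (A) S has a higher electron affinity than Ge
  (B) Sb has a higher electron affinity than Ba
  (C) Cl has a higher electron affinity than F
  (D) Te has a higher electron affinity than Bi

(C)

The general trend: electron affinity increases across a period and decreases down a group.
(A) S (period 3, group 16) vs Ge (period 4, group 14): the stated order agrees with the simple trend.
(B) Sb (period 5, group 15) vs Ba (period 6, group 2): the stated order agrees with the simple trend.
(C) Cl (period 3, group 17) vs F (period 2, group 17): the stated order contradicts the simple trend.
(D) Te (period 5, group 16) vs Bi (period 6, group 15): the stated order agrees with the simple trend.
The exception is (C): F's small 2p subshell makes the incoming electron feel strong e⁻–e⁻ repulsion, so Cl actually releases more energy on gaining an electron.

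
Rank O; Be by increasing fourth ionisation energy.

O < Be

The fourth ionization energy removes an electron from the +3 ion. For each element: O³⁺ still has 3 valence electrons; Be³⁺ is already 1 electron into the core.
Breaking into a closed-shell core is much more expensive than removing a leftover valence electron — Be has the largest IE_4 here.
Tabulated IE_4 (kJ/mol): O 7469, Be 21007.
Overall IE_4 order: O < Be.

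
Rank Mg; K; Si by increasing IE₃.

Si < K < Mg

Consider each +2 ion: Mg²⁺ is the bare [Ne] core; K²⁺ is already 1 electron into the core; Si²⁺ still has 2 valence electrons.
Pulling an electron out of a noble-gas core costs far more than removing a remaining valence electron, so K and Mg sit at the high end of IE_3.
Tabulated IE_3 (kJ/mol): Mg 7733, K 4420, Si 3232.
So the third ionization energies run Si < K < Mg.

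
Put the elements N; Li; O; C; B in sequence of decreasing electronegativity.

O > N > C > B > Li

EN rises left→right (higher Z_eff, smaller atoms) and falls top→bottom (larger, more shielded atoms).
All lie in period 2, so electronegativity increases left to right.
So from highest to lowest: O > N > C > B > Li.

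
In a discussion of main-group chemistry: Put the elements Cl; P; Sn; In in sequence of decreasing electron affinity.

Adding an electron releases more energy for atoms nearer the top right (short of the noble gases).
Neither a single period nor a single group — weigh both effects.
P > In: relative to In, both the across-period and down-group shifts push P's electron affinity up.
Sn > P: this pair runs against the simple trend — see the exception note.
Cl > Sn: both effects reinforce here, so Cl is clearly the higher of the two.
Note the exception: Sn has a higher electron affinity than P, contrary to the simple trend — adding an electron to P's half-filled np³ subshell costs electron-pairing energy.
Tabulated electron affinity (kJ/mol): P 72, Cl 349, In 29, Sn 107.
So from highest to lowest: Cl > Sn > P > In.

Cl > Sn > P > In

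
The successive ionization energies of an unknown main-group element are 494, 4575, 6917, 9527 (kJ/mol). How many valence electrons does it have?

1

Look for the largest jump between consecutive ionization energies: IE2/IE1 ≈ 9.3, far larger than any earlier ratio.
That jump marks the point where a core electron is being removed. So the atom has 1 valence electron.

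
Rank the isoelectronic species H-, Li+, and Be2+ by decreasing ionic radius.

H-, Li+, Be2+

All of these have 2 electrons, so size is governed by nuclear charge alone: the more protons, the stronger the pull on the same electron cloud, and the smaller the ion.
Nuclear charges: Be2+ (Z=4), Li+ (Z=3), H- (Z=1).
Largest to smallest: H- > Li+ > Be2+.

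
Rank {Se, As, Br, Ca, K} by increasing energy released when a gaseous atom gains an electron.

Adding an electron releases more energy for atoms nearer the top right (short of the noble gases).
All lie in period 4; the across-period trend (electron affinity increases left to right) applies, with the exception below.
Note the exception: K has a higher electron affinity than Ca, contrary to the simple trend — adding an electron to Ca (ns²) has to open a new, higher-energy np subshell, which is unfavourable.
For reference (kJ/mol): K 48, Ca 2, As 78, Se 195, Br 325.
So from lowest to highest: Ca < K < As < Se < Br.

Ca, K, As, Se, Br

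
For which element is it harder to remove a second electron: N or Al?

Consider each +1 ion: N⁺ still has 4 valence electrons; Al⁺ still has 2 valence electrons.
All are still removing valence electrons, so compare the +1 ions as you would atoms: IE_2 generally rises across a period (higher Z_eff) and falls down a group (larger shell), subject to the usual subshell exceptions.
Valence configurations: N⁺ [He]2s²2p², Al⁺ [Ne]3s².
Approximate IE_2 values (kJ/mol): N 2856, Al 1817.
Overall IE_2 order: Al < N.

N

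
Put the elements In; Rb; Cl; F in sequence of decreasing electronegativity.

F, Cl, In, Rb

F is in period 2, group 17; Cl is in period 3, group 17; Rb is in period 5, group 1; In is in period 5, group 13.
EN rises left→right (higher Z_eff, smaller atoms) and falls top→bottom (larger, more shielded atoms).
These span different periods and groups, so the two trends combine.
In > Rb: In lies to the right of Rb in period 5, so the across-period effect alone puts In higher.
Cl > In: both effects reinforce here, so Cl is clearly the higher of the two.
F > Cl: they share group 17; the group trend gives F the larger value.
Tabulated electronegativity (Pauling): F 3.98, Cl 3.16, Rb 0.82, In 1.78.
So from highest to lowest: F > Cl > In > Rb.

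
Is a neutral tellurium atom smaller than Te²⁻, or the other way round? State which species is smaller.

Te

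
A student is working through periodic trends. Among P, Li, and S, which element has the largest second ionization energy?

Consider each +1 ion: P⁺ still has 4 valence electrons; Li⁺ is the bare [He] core; S⁺ still has 5 valence electrons.
Core electrons are held far more tightly than valence electrons, so Li tops the IE_2 order.
Valence configurations: P⁺ [Ne]3s²3p², S⁺ [Ne]3s²3p³.
Approximate IE_2 values (kJ/mol): P 1907, Li 7298, S 2252.
So the second ionization energies run P < S < Li.

Li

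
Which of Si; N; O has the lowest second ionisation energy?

Consider each +1 ion: Si⁺ still has 3 valence electrons; N⁺ still has 4 valence electrons; O⁺ still has 5 valence electrons.
All are still removing valence electrons, so compare the +1 ions as you would atoms: IE_2 generally rises across a period (higher Z_eff) and falls down a group (larger shell), subject to the usual subshell exceptions.
Valence configurations: Si⁺ [Ne]3s²3p¹, N⁺ [He]2s²2p², O⁺ [He]2s²2p³.
Tabulated IE_2 (kJ/mol): Si 1577, N 2856, O 3388.
Overall IE_2 order: Si < N < O.

Si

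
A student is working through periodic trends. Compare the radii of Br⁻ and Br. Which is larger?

Br⁻

Forming Br⁻ adds 1 electron to Br. More electron–electron repulsion in the same shell, with unchanged nuclear charge, lets the cloud expand.
An anion is larger than its parent atom: Br⁻ > Br.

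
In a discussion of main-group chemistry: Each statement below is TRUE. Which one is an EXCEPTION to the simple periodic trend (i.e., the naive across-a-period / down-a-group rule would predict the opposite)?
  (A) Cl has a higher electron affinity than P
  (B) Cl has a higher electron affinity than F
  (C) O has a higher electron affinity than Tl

The general trend: electron affinity increases across a period and decreases down a group.
(A) Cl (period 3, group 17) vs P (period 3, group 15): the stated order agrees with the simple trend.
(B) Cl (period 3, group 17) vs F (period 2, group 17): the stated order contradicts the simple trend.
(C) O (period 2, group 16) vs Tl (period 6, group 13): the stated order agrees with the simple trend.
The exception is (B): F's small 2p subshell makes the incoming electron feel strong e⁻–e⁻ repulsion, so Cl actually releases more energy on gaining an electron.

(B)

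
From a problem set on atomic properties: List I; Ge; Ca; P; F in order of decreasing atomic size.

Ca > I > Ge > P > F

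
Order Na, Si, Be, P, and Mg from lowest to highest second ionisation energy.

Mg < Si < Be < P < Na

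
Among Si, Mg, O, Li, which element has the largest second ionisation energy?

The second ionization energy removes an electron from the +1 ion. For each element: Si⁺ still has 3 valence electrons; Mg⁺ still has 1 valence electron; O⁺ still has 5 valence electrons; Li⁺ is the bare [He] core.
Core electrons are held far more tightly than valence electrons, so Li tops the IE_2 order.
Valence configurations: Si⁺ [Ne]3s²3p¹, Mg⁺ [Ne]3s¹, O⁺ [He]2s²2p³.
The numbers (kJ/mol): Si 1577, Mg 1451, O 3388, Li 7298.
Putting it together, IE_2: Mg < Si < O < Li.

Li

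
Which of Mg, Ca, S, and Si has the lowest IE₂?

IE_2 is the cost of taking one more electron from the +1 cation: Mg⁺ still has 1 valence electron; Ca⁺ still has 1 valence electron; S⁺ still has 5 valence electrons; Si⁺ still has 3 valence electrons.
All are still removing valence electrons, so compare the +1 ions as you would atoms: IE_2 generally rises across a period (higher Z_eff) and falls down a group (larger shell), subject to the usual subshell exceptions.
Valence configurations: Mg⁺ [Ne]3s¹, Ca⁺ [Ar]4s¹, S⁺ [Ne]3s²3p³, Si⁺ [Ne]3s²3p¹.
Approximate IE_2 values (kJ/mol): Mg 1451, Ca 1145, S 2252, Si 1577.
Overall IE_2 order: Ca < Mg < Si < S.

Ca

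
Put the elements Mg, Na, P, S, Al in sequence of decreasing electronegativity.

S > P > Al > Mg > Na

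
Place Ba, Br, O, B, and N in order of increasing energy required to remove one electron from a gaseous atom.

B is in period 2, group 13; N is in period 2, group 15; O is in period 2, group 16; Br is in period 4, group 17; Ba is in period 6, group 2.
Removing the outermost electron gets harder across a period and easier down a group.
Neither a single period nor a single group — weigh both effects.
B > Ba: both effects reinforce here, so B is clearly the higher of the two.
Br > B: period and group pull opposite ways; the across-period shift dominates (1140 vs 801 kJ/mol).
O > Br: period and group pull opposite ways; the down-group shift dominates (1314 vs 1140 kJ/mol).
N > O: this pair runs against the simple trend — see the exception note.
Note the exception: N has a higher first ionization energy than O, contrary to the simple trend — pairing an electron in O's 2p⁴ costs repulsion energy, so O ionizes more easily than half-filled N (2p³).
Approximate values (kJ/mol): B 801, N 1402, O 1314, Br 1140, Ba 503.
So from lowest to highest: Ba < B < Br < O < N.

Ba < B < Br < O < N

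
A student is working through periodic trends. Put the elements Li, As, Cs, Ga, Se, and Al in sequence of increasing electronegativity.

Li is in period 2, group 1; Al is in period 3, group 13; Ga is in period 4, group 13; As is in period 4, group 15; Se is in period 4, group 16; Cs is in period 6, group 1.
Electronegativity increases across a period and decreases down a group, tracking effective nuclear charge and atomic size.
Here both period and group differ, so the two effects have to be weighed against each other.
Li > Cs: they share group 1; the group trend gives Li the larger value.
Al > Li: period and group pull opposite ways; the across-period shift dominates (1.61 vs 0.98).
Ga > Al: this pair runs against the simple trend — see the exception note.
As > Ga: both are in period 4; the period trend gives As the larger value.
Se > As: both are in period 4; the period trend gives Se the larger value.
Note the exception: Ga has a higher electronegativity than Al, contrary to the simple trend — poor shielding by filled d (and f) subshells raises the heavier element's effective nuclear charge more than the simple down-group trend predicts.
Tabulated electronegativity (Pauling): Li 0.98, Al 1.61, Ga 1.81, As 2.18, Se 2.55, Cs 0.79.
So from lowest to highest: Cs < Li < Al < Ga < As < Se.

Cs, Li, Al, Ga, As, Se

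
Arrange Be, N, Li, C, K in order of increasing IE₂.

Consider each +1 ion: Be⁺ still has 1 valence electron; N⁺ still has 4 valence electrons; Li⁺ is the bare [He] core; C⁺ still has 3 valence electrons; K⁺ is the bare [Ar] core.
Pulling an electron out of a noble-gas core costs far more than removing a remaining valence electron, so K and Li sit at the high end of IE_2.
Valence configurations: Be⁺ [He]2s¹, N⁺ [He]2s²2p², C⁺ [He]2s²2p¹.
Approximate IE_2 values (kJ/mol): Be 1757, N 2856, Li 7298, C 2353, K 3052.
Putting it together, IE_2: Be < C < N < K < Li.

Be, C, N, K, Li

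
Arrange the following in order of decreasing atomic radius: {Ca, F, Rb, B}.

B is in period 2, group 13; F is in period 2, group 17; Ca is in period 4, group 2; Rb is in period 5, group 1.
Atomic radius shrinks across a period as nuclear charge pulls the same shell inward, and grows down a group as new shells are added.
Neither a single period nor a single group — weigh both effects.
B > F: both are in period 2; the period trend gives B the larger value.
Ca > B: relative to B, both the across-period and down-group shifts push Ca's atomic radius up.
Rb > Ca: relative to Ca, both the across-period and down-group shifts push Rb's atomic radius up.
Tabulated atomic radius (pm): B 85, F 64, Ca 171, Rb 210.
So from largest to smallest: Rb > Ca > B > F.

Rb, Ca, B, F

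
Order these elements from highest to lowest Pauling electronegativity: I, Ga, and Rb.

Electronegativity increases across a period and decreases down a group, tracking effective nuclear charge and atomic size.
Neither a single period nor a single group — weigh both effects.
Ga > Rb: both effects reinforce here, so Ga is clearly the higher of the two.
I > Ga: the two effects oppose for this pair; the across-period effect wins (2.66 vs 1.81).
For reference (Pauling): Ga 1.81, Rb 0.82, I 2.66.
So from highest to lowest: I > Ga > Rb.

I > Ga > Rb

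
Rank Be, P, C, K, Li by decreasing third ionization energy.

Be > Li > C > K > P

After 2 electrons have been removed, what remains? Be²⁺ is the bare [He] core; P²⁺ still has 3 valence electrons; C²⁺ still has 2 valence electrons; K²⁺ is already 1 electron into the core; Li²⁺ is already 1 electron into the core.
Usually core removal costs more than valence removal, but here the competition is close: a tightly held n=2 valence electron can cost more to remove than an n=3 core electron, so the actual values have to decide it.
Valence configurations: P²⁺ [Ne]3s²3p¹, C²⁺ [He]2s².
Approximate IE_3 values (kJ/mol): Be 14849, P 2914, C 4620, K 4420, Li 11815.
Overall IE_3 order: P < K < C < Li < Be.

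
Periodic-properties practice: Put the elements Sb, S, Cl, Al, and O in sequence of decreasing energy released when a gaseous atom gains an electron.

Electron affinity generally becomes more exothermic across a period toward the halogens and less exothermic down a group.
Neither a single period nor a single group — weigh both effects.
Sb > Al: the two effects oppose for this pair; the across-period effect wins (103 vs 42 kJ/mol).
O > Sb: relative to Sb, both the across-period and down-group shifts push O's electron affinity up.
S > O: this pair runs against the simple trend — see the exception note.
Cl > S: both are in period 3; the period trend gives Cl the larger value.
Note the exception: S has a higher electron affinity than O, contrary to the simple trend — the compact 2p subshell of O repels the added electron more than S's larger 3p does.
For reference (kJ/mol): O 141, Al 42, S 200, Cl 349, Sb 103.
So from highest to lowest: Cl > S > O > Sb > Al.

Cl > S > O > Sb > Al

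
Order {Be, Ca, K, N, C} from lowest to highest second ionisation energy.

Ca, Be, C, N, K

Consider each +1 ion: Be⁺ still has 1 valence electron; Ca⁺ still has 1 valence electron; K⁺ is the bare [Ar] core; N⁺ still has 4 valence electrons; C⁺ still has 3 valence electrons.
Pulling an electron out of a noble-gas core costs far more than removing a remaining valence electron, so K sits at the high end of IE_2.
Valence configurations: Be⁺ [He]2s¹, Ca⁺ [Ar]4s¹, N⁺ [He]2s²2p², C⁺ [He]2s²2p¹.
Approximate IE_2 values (kJ/mol): Be 1757, Ca 1145, K 3052, N 2856, C 2353.
Overall IE_2 order: Ca < Be < C < N < K.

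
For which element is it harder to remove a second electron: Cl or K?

K

Consider each +1 ion: Cl⁺ still has 6 valence electrons; K⁺ is the bare [Ar] core.
Breaking into a closed-shell core is much more expensive than removing a leftover valence electron — K has the largest IE_2 here.
Tabulated IE_2 (kJ/mol): Cl 2298, K 3052.
So the second ionization energies run Cl < K.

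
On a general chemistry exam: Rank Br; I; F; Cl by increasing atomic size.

F, Cl, Br, I

F is in period 2, group 17; Cl is in period 3, group 17; Br is in period 4, group 17; I is in period 5, group 17.
Across a period the added protons contract the valence shell; down a group each new principal shell makes the atom larger.
All are in group 17, so atomic radius increases down the group.
So from smallest to largest: F < Cl < Br < I.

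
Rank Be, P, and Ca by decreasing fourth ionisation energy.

The fourth ionization energy removes an electron from the +3 ion. For each element: Be³⁺ is already 1 electron into the core; P³⁺ still has 2 valence electrons; Ca³⁺ is already 1 electron into the core.
Core electrons are held far more tightly than valence electrons, so Ca and Be top the IE_4 order.
Approximate IE_4 values (kJ/mol): Be 21007, P 4964, Ca 6491.
Putting it together, IE_4: P < Ca < Be.

Be > Ca > P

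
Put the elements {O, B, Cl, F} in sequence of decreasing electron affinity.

B is in period 2, group 13; O is in period 2, group 16; F is in period 2, group 17; Cl is in period 3, group 17.
Electron affinity generally becomes more exothermic across a period toward the halogens and less exothermic down a group.
Neither a single period nor a single group — weigh both effects.
O > B: O lies to the right of B in period 2, so the across-period effect alone puts O higher.
F > O: F lies to the right of O in period 2, so the across-period effect alone puts F higher.
Cl > F: this pair runs against the simple trend — see the exception note.
Note the exception: Cl has a higher electron affinity than F, contrary to the simple trend — F's small 2p subshell makes the incoming electron feel strong e⁻–e⁻ repulsion, so Cl actually releases more energy on gaining an electron.
For reference (kJ/mol): B 27, O 141, F 328, Cl 349.
So from highest to lowest: Cl > F > O > B.

Cl > F > O > B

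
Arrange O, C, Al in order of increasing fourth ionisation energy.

C < O < Al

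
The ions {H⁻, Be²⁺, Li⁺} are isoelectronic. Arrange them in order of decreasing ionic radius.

H⁻ > Li⁺ > Be²⁺

All of these have 2 electrons, so size is governed by nuclear charge alone: the more protons, the stronger the pull on the same electron cloud, and the smaller the ion.
Nuclear charges: Be²⁺ (Z=4), Li⁺ (Z=3), H⁻ (Z=1).
Largest to smallest: H⁻ > Li⁺ > Be²⁺.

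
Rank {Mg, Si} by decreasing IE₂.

Si > Mg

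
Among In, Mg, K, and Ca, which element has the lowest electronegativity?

Electronegativity increases across a period and decreases down a group, tracking effective nuclear charge and atomic size.
Neither a single period nor a single group — weigh both effects.
Ca > K: both are in period 4; the period trend gives Ca the larger value.
Mg > Ca: Mg sits above Ca in group 2, so the down-group effect alone puts Mg higher.
In > Mg: the two effects oppose for this pair; the across-period effect wins (1.78 vs 1.31).
Approximate values (Pauling): Mg 1.31, K 0.82, Ca 1.00, In 1.78.
The lowest electronegativity among these belongs to K.

K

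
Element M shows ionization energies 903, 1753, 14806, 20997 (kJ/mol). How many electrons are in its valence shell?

2

Look for the largest jump between consecutive ionization energies: IE3/IE2 ≈ 8.4, far larger than any earlier ratio.
That jump marks the point where a core electron is being removed. So the atom has 2 valence electrons.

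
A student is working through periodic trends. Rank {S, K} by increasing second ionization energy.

After 1 electron has been removed, what remains? S⁺ still has 5 valence electrons; K⁺ is the bare [Ar] core.
Pulling an electron out of a noble-gas core costs far more than removing a remaining valence electron, so K sits at the high end of IE_2.
The numbers (kJ/mol): S 2252, K 3052.
So the second ionization energies run S < K.

S < K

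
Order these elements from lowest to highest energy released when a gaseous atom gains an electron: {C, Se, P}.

C is in period 2, group 14; P is in period 3, group 15; Se is in period 4, group 16.
Atoms with high Z_eff and room in the valence shell (especially the halogens) have the most exothermic electron affinities.
A diagonal step moves right (one effect) and down (the opposite effect) at once.
C > P: the two effects oppose for this pair; the down-group effect wins (122 vs 72 kJ/mol).
Se > C: period and group pull opposite ways; the across-period shift dominates (195 vs 122 kJ/mol).
Tabulated electron affinity (kJ/mol): C 122, P 72, Se 195.
So from lowest to highest: P < C < Se.

P < C < Se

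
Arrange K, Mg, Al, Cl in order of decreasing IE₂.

IE_2 is the cost of taking one more electron from the +1 cation: K⁺ is the bare [Ar] core; Mg⁺ still has 1 valence electron; Al⁺ still has 2 valence electrons; Cl⁺ still has 6 valence electrons.
Pulling an electron out of a noble-gas core costs far more than removing a remaining valence electron, so K sits at the high end of IE_2.
Valence configurations: Mg⁺ [Ne]3s¹, Al⁺ [Ne]3s², Cl⁺ [Ne]3s²3p⁴.
The numbers (kJ/mol): K 3052, Mg 1451, Al 1817, Cl 2298.
Overall IE_2 order: Mg < Al < Cl < K.

K > Cl > Al > Mg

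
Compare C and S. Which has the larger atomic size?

S

C is in period 2, group 14; S is in period 3, group 16.
Atomic radius shrinks across a period as nuclear charge pulls the same shell inward, and grows down a group as new shells are added.
Neither a single period nor a single group — weigh both effects.
S > C: period and group pull opposite ways; the down-group shift dominates (103 vs 75 pm).
Approximate values (pm): C 75, S 103.
So S has the larger atomic size (S > C).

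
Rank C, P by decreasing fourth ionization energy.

After 3 electrons have been removed, what remains? C³⁺ still has 1 valence electron; P³⁺ still has 2 valence electrons.
All are still removing valence electrons, so compare the +3 ions as you would atoms: IE_4 generally rises across a period (higher Z_eff) and falls down a group (larger shell), subject to the usual subshell exceptions.
Valence configurations: C³⁺ [He]2s¹, P³⁺ [Ne]3s².
The numbers (kJ/mol): C 6223, P 4964.
Putting it together, IE_4: P < C.

C > P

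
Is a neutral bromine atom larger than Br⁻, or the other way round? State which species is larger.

Br⁻

Forming Br⁻ adds 1 electron to Br. More electron–electron repulsion in the same shell, with unchanged nuclear charge, lets the cloud expand.
An anion is larger than its parent atom: Br⁻ > Br.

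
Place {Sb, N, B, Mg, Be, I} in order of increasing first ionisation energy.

Mg, B, Sb, Be, I, N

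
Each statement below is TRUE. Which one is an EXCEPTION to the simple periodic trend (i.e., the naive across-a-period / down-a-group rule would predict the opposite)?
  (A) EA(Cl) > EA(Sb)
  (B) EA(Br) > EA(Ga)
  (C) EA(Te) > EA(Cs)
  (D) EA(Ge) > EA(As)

(D)

The general trend: electron affinity increases across a period and decreases down a group.
(A) Cl (period 3, group 17) vs Sb (period 5, group 15): the stated order agrees with the simple trend.
(B) Br (period 4, group 17) vs Ga (period 4, group 13): the stated order agrees with the simple trend.
(C) Te (period 5, group 16) vs Cs (period 6, group 1): the stated order agrees with the simple trend.
(D) Ge (period 4, group 14) vs As (period 4, group 15): the stated order contradicts the simple trend.
The exception is (D): adding an electron to As's half-filled 4p³ is unfavourable, so Ge (4p²) has the more exothermic EA.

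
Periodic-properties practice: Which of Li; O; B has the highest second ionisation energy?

Consider each +1 ion: Li⁺ is the bare [He] core; O⁺ still has 5 valence electrons; B⁺ still has 2 valence electrons.
Breaking into a closed-shell core is much more expensive than removing a leftover valence electron — Li has the largest IE_2 here.
Valence configurations: O⁺ [He]2s²2p³, B⁺ [He]2s².
The numbers (kJ/mol): Li 7298, O 3388, B 2427.
Hence IE_2: B < O < Li.

Li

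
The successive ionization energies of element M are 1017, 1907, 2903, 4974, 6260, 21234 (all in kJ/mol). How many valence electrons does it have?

Look for the largest jump between consecutive ionization energies: IE6/IE5 ≈ 3.4, far larger than any earlier ratio.
That jump marks the point where a core electron is being removed. So the atom has 5 valence electrons.

5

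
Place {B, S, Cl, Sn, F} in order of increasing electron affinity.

Adding an electron releases more energy for atoms nearer the top right (short of the noble gases).
Neither a single period nor a single group — weigh both effects.
Sn > B: the two effects oppose for this pair; the across-period effect wins (107 vs 27 kJ/mol).
S > Sn: both effects reinforce here, so S is clearly the higher of the two.
F > S: relative to S, both the across-period and down-group shifts push F's electron affinity up.
Cl > F: this pair runs against the simple trend — see the exception note.
Note the exception: Cl has a higher electron affinity than F, contrary to the simple trend — F's small 2p subshell makes the incoming electron feel strong e⁻–e⁻ repulsion, so Cl actually releases more energy on gaining an electron.
Tabulated electron affinity (kJ/mol): B 27, F 328, S 200, Cl 349, Sn 107.
So from lowest to highest: B < Sn < S < F < Cl.

B, Sn, S, F, Cl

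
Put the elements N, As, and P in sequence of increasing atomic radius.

N, P, As

Atomic radius shrinks across a period as nuclear charge pulls the same shell inward, and grows down a group as new shells are added.
All are in group 15, so atomic radius increases down the group.
So from smallest to largest: N < P < As.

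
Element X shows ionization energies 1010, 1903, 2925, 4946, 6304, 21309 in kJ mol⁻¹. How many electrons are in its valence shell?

Look for the largest jump between consecutive ionization energies: IE6/IE5 ≈ 3.4, far larger than any earlier ratio.
That jump marks the point where a core electron is being removed. So the atom has 5 valence electrons.

5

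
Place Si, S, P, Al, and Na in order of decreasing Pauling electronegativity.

S > P > Si > Al > Na

Na is in period 3, group 1; Al is in period 3, group 13; Si is in period 3, group 14; P is in period 3, group 15; S is in period 3, group 16.
Electronegativity increases across a period and decreases down a group, tracking effective nuclear charge and atomic size.
All lie in period 3, so electronegativity increases left to right.
So from highest to lowest: S > P > Si > Al > Na.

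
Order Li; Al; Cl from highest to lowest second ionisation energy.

Li > Cl > Al

IE_2 is the cost of taking one more electron from the +1 cation: Li⁺ is the bare [He] core; Al⁺ still has 2 valence electrons; Cl⁺ still has 6 valence electrons.
Breaking into a closed-shell core is much more expensive than removing a leftover valence electron — Li has the largest IE_2 here.
Valence configurations: Al⁺ [Ne]3s², Cl⁺ [Ne]3s²3p⁴.
Tabulated IE_2 (kJ/mol): Li 7298, Al 1817, Cl 2298.
So the second ionization energies run Al < Cl < Li.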